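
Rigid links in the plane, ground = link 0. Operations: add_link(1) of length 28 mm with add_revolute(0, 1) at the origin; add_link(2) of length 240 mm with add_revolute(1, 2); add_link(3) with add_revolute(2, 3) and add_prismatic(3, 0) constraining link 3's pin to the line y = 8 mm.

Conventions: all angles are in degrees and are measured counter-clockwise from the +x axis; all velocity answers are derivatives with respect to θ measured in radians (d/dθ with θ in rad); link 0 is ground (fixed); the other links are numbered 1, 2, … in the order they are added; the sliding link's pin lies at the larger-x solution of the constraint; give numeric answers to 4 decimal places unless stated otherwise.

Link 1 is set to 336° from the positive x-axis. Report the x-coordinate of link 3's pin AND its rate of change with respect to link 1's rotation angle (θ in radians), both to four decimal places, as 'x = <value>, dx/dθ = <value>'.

geometry: r = 28 mm, L = 240 mm, e = 8 mm
crank pin P = (r cos θ, r sin θ) = (25.579273, -11.388626)
h = r sin θ − e = -11.388626 − 8 = -19.388626
x = r cos θ + √(L² − h²) = 25.579273 + 239.215554 = 264.794827
dx/dθ = −r sin θ − h·r cos θ/√(L² − h²) (θ in radians; h = -19.388626) = 13.461848

x = 264.7948, dx/dθ = 13.4618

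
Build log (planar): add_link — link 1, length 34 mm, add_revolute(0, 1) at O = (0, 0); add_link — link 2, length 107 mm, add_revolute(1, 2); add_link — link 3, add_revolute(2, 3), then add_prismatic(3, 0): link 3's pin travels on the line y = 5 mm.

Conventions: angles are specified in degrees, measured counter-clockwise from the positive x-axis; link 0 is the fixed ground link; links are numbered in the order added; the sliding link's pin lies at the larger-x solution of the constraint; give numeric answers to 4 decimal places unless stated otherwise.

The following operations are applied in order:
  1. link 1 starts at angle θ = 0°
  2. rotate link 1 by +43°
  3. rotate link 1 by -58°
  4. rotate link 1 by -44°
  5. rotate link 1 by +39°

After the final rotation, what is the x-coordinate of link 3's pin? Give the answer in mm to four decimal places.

geometry: r = 34 mm, L = 107 mm, e = 5 mm; θ starts at 0°
rotate link 1 by +43°: θ ← 0° +43° = 43°
rotate link 1 by -58°: θ ← 43° -58° = -15°
rotate link 1 by -44°: θ ← -15° -44° = -59°
rotate link 1 by +39°: θ ← -59° +39° = -20°
crank pin P = (r cos θ, r sin θ) = (31.949549, -11.628685)
h = r sin θ − e = -11.628685 − 5 = -16.628685
x = r cos θ + √(L² − h²) = 31.949549 + 105.699985 = 137.649534

137.6495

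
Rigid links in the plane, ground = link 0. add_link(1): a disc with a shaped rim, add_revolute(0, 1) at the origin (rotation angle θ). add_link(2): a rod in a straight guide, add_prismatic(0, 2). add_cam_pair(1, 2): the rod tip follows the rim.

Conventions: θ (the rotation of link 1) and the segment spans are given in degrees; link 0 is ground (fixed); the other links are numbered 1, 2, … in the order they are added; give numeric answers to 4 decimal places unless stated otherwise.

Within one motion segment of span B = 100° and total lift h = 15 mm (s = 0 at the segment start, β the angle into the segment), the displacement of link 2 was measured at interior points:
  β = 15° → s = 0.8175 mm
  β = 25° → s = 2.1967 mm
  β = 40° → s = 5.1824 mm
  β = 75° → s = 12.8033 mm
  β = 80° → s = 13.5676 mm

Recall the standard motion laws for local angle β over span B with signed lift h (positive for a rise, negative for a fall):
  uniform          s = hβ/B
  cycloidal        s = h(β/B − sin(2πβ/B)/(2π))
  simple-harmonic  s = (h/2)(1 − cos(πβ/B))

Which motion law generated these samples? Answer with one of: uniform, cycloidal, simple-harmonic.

candidates at β/B = r: uniform s = h·r (linear in β); cycloidal s = h·(r − sin(2πr)/(2π)); simple-harmonic s = (h/2)(1 − cos(πr))
β=15°: printed 0.8175 | uniform 2.2500, cycloidal 0.3186, simple-harmonic 0.8175
β=25°: printed 2.1967 | uniform 3.7500, cycloidal 1.3627, simple-harmonic 2.1967
β=40°: printed 5.1824 | uniform 6.0000, cycloidal 4.5968, simple-harmonic 5.1824
β=75°: printed 12.8033 | uniform 11.2500, cycloidal 13.6373, simple-harmonic 12.8033
β=80°: printed 13.5676 | uniform 12.0000, cycloidal 14.2705, simple-harmonic 13.5676
only one law matches every sample → simple-harmonic

simple-harmonic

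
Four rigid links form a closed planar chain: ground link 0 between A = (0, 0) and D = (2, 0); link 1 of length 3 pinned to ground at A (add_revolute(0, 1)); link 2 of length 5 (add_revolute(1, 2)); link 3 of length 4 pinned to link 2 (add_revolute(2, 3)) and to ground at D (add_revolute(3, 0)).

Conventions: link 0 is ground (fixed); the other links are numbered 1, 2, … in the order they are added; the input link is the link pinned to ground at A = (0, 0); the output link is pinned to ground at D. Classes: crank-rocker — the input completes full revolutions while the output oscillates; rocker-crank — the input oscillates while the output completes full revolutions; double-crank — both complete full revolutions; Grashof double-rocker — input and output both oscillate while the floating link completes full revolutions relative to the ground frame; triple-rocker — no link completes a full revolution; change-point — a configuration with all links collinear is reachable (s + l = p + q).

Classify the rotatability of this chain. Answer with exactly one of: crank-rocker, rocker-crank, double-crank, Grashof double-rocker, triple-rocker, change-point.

lengths: ground=2, input=3, coupler=5, output=4
sorted: s=2 (shortest), l=5 (longest), p+q=7
s + l = 7 vs p + q = 7
s + l = p + q → change-point (collinear configuration reachable)

change-point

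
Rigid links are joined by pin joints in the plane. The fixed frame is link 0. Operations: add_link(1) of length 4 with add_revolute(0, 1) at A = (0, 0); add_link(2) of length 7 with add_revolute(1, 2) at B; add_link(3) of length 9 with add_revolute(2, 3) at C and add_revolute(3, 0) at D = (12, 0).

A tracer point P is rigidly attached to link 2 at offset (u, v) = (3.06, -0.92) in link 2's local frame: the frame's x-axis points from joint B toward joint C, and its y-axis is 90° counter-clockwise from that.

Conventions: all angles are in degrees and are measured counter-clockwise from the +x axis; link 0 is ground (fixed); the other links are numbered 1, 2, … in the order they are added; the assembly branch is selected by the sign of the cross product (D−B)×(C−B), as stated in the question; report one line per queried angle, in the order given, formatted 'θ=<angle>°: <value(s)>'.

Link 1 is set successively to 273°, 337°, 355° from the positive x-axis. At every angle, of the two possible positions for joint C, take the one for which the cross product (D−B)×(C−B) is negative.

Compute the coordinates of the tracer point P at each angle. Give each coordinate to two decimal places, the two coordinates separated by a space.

A=(0,0), D=(12.00,0)
θ=273°: B = A + 4.00·(cos273°, sin273°) = (0.2093, -3.9945)
θ=273°: |BD| = 12.4489
θ=273°: circle(B,7.00) ∩ circle(D,9.00): a=4.9392, h=4.9603
θ=273°:   candidates: C₊=(3.2958,2.2883) cross=61.750; C₋=(6.4790,-7.1076) cross=-61.750
θ=273°:   branch - wants cross < 0 → take C=(6.4790,-7.1076) (cross=-61.750)
θ=273°: ex = (C−B)/|BC| = (0.8957,-0.4447); ey = (0.4447,0.8957)
θ=273°: P = B + 3.06·ex + -0.92·ey = (2.5409,-6.1794)
θ=337°: B = A + 4.00·(cos337°, sin337°) = (3.6820, -1.5629)
θ=337°: |BD| = 8.4635
θ=337°: circle(B,7.00) ∩ circle(D,9.00): a=2.3413, h=6.5968
θ=337°:   candidates: C₊=(4.7649,5.3528) cross=55.833; C₋=(7.2013,-7.6139) cross=-55.833
θ=337°:   branch - wants cross < 0 → take C=(7.2013,-7.6139) (cross=-55.833)
θ=337°: ex = (C−B)/|BC| = (0.5028,-0.8644); ey = (0.8644,0.5028)
θ=337°: P = B + 3.06·ex + -0.92·ey = (4.4252,-4.6706)
θ=355°: B = A + 4.00·(cos355°, sin355°) = (3.9848, -0.3486)
θ=355°: |BD| = 8.0228
θ=355°: circle(B,7.00) ∩ circle(D,9.00): a=2.0171, h=6.7031
θ=355°:   candidates: C₊=(5.7087,6.4358) cross=53.778; C₋=(6.2912,-6.9577) cross=-53.778
θ=355°:   branch - wants cross < 0 → take C=(6.2912,-6.9577) (cross=-53.778)
θ=355°: ex = (C−B)/|BC| = (0.3295,-0.9442); ey = (0.9442,0.3295)
θ=355°: P = B + 3.06·ex + -0.92·ey = (4.1244,-3.5409)

θ=273°: 2.54 -6.18
θ=337°: 4.43 -4.67
θ=355°: 4.12 -3.54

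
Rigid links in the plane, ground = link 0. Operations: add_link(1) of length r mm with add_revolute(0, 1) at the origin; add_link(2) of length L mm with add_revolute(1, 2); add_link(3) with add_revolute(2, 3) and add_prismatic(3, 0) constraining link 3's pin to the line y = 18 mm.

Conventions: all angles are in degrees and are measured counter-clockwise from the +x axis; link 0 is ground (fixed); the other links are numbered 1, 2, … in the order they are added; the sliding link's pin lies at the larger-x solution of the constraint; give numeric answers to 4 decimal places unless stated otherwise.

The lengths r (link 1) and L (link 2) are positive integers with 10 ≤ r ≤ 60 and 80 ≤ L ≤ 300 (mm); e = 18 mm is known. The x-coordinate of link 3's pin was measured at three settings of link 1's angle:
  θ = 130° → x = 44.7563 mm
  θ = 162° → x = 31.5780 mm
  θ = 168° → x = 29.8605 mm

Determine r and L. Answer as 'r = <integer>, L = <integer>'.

constraint per measurement: (x − r cos θ)² + (r sin θ − e)² = L²
subtracting the θ₁ and θ₂ equations cancels the r² and L² terms:
r = (x₁² − x₂²) / (2[(x₁cos θ₁ + e sin θ₁) − (x₂cos θ₂ + e sin θ₂)]) = 53.0000 → r = 53
L² = (x₁ − r cos θ₁)² + (r sin θ₁ − e)² = 6724.0059 → L = 82.0000 → L = 82
check at θ₃=168°: x = 29.8605 (printed 29.8605) ✓

r = 53, L = 82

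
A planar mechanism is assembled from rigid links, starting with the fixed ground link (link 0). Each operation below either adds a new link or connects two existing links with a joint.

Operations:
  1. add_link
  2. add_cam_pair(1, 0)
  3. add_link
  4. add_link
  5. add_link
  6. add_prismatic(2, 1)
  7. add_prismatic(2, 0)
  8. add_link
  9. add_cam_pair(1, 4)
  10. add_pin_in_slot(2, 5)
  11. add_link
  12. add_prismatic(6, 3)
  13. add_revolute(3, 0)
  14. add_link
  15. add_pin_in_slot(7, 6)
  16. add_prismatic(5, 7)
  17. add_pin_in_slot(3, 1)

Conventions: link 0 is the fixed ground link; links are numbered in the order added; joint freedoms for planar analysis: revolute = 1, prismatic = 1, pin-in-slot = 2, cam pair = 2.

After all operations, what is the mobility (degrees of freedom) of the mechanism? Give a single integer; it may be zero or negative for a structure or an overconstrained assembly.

link 0 = ground. State L|J1|J2 = 1|0|0
+link1  2|0|0
C(1,0) f=2→J2  2|0|1
+link2  3|0|1
+link3  4|0|1
+link4  5|0|1
P(2,1) f=1→J1  5|1|1
P(2,0) f=1→J1  5|2|1
+link5  6|2|1
C(1,4) f=2→J2  6|2|2
PS(2,5) f=2→J2  6|2|3
+link6  7|2|3
P(6,3) f=1→J1  7|3|3
R(3,0) f=1→J1  7|4|3
+link7  8|4|3
PS(7,6) f=2→J2  8|4|4
P(5,7) f=1→J1  8|5|4
PS(3,1) f=2→J2  8|5|5
M = 3(8−1)−2·5−5 = 21−10−5 = 6

M = 6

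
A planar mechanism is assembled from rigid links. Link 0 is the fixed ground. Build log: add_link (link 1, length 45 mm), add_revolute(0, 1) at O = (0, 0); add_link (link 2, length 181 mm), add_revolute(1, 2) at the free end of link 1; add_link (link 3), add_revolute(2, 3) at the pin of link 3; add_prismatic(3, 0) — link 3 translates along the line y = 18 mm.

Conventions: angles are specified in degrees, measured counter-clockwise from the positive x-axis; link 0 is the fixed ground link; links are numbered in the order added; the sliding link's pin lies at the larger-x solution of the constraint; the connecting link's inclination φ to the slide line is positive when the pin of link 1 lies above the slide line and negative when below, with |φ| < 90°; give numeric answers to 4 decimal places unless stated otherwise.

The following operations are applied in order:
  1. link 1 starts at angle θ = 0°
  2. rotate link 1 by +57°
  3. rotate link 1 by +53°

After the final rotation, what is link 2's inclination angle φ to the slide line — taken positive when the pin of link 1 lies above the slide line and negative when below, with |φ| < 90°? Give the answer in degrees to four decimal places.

geometry: r = 45 mm, L = 181 mm, e = 18 mm; θ starts at 0°
rotate link 1 by +57°: θ ← 0° +57° = 57°
rotate link 1 by +53°: θ ← 57° +53° = 110°
h = r sin θ − e = 42.286168 − 18 = 24.286168
sin φ = h / L = 24.286168 / 181 = 0.13417772
φ = arcsin(0.13417772) = 7.711074°

7.7111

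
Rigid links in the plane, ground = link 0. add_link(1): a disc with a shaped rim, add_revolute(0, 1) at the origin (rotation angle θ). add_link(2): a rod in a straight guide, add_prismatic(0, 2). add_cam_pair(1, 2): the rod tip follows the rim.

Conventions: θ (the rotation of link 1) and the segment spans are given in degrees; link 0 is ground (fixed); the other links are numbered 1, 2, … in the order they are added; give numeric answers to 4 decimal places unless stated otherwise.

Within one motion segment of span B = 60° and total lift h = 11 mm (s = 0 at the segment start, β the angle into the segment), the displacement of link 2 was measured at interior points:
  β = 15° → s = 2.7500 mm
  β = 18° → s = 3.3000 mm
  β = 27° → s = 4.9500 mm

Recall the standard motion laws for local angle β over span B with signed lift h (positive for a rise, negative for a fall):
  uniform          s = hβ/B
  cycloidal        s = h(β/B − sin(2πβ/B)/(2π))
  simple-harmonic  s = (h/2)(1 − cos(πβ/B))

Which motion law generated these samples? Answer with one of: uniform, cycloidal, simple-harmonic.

candidates at β/B = r: uniform s = h·r (linear in β); cycloidal s = h·(r − sin(2πr)/(2π)); simple-harmonic s = (h/2)(1 − cos(πr))
β=15°: printed 2.7500 | uniform 2.7500, cycloidal 0.9993, simple-harmonic 1.6109
β=18°: printed 3.3000 | uniform 3.3000, cycloidal 1.6350, simple-harmonic 2.2672
β=27°: printed 4.9500 | uniform 4.9500, cycloidal 4.4090, simple-harmonic 4.6396
only one law matches every sample → uniform

uniform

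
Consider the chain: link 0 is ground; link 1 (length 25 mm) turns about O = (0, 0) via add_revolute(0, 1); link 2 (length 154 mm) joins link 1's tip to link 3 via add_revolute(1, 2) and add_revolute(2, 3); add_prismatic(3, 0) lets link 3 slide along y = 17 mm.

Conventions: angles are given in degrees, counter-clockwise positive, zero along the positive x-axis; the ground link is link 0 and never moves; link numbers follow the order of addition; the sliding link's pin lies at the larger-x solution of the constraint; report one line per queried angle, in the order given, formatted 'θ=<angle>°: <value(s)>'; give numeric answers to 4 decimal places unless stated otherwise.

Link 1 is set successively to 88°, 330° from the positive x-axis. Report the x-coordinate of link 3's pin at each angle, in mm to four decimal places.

geometry: r = 25 mm, L = 154 mm, e = 17 mm
θ=88°: crank pin P = (r cos θ, r sin θ) = (0.872487, 24.984771)
θ=88°: h = r sin θ − e = 24.984771 − 17 = 7.984771
θ=88°: x = r cos θ + √(L² − h²) = 0.872487 + 153.792859 = 154.665346
θ=330°: crank pin P = (r cos θ, r sin θ) = (21.650635, -12.500000)
θ=330°: h = r sin θ − e = -12.500000 − 17 = -29.500000
θ=330°: x = r cos θ + √(L² − h²) = 21.650635 + 151.148106 = 172.798741

θ=88°: 154.6653
θ=330°: 172.7987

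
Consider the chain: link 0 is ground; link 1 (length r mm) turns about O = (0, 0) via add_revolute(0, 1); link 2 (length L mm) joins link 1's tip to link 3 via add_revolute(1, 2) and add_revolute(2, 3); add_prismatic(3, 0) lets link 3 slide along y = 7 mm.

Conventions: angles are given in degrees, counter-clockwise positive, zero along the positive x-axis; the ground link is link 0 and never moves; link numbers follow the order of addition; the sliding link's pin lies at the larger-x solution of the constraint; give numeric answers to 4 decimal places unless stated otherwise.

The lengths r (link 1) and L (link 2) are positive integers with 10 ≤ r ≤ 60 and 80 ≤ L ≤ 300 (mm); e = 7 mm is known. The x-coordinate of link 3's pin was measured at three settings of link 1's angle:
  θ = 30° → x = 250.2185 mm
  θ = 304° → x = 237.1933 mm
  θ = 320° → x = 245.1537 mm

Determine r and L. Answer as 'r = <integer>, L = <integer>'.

constraint per measurement: (x − r cos θ)² + (r sin θ − e)² = L²
subtracting the θ₁ and θ₂ equations cancels the r² and L² terms:
r = (x₁² − x₂²) / (2[(x₁cos θ₁ + e sin θ₁) − (x₂cos θ₂ + e sin θ₂)]) = 34.0001 → r = 34
L² = (x₁ − r cos θ₁)² + (r sin θ₁ − e)² = 48840.9985 → L = 221.0000 → L = 221
check at θ₃=320°: x = 245.1537 (printed 245.1537) ✓

r = 34, L = 221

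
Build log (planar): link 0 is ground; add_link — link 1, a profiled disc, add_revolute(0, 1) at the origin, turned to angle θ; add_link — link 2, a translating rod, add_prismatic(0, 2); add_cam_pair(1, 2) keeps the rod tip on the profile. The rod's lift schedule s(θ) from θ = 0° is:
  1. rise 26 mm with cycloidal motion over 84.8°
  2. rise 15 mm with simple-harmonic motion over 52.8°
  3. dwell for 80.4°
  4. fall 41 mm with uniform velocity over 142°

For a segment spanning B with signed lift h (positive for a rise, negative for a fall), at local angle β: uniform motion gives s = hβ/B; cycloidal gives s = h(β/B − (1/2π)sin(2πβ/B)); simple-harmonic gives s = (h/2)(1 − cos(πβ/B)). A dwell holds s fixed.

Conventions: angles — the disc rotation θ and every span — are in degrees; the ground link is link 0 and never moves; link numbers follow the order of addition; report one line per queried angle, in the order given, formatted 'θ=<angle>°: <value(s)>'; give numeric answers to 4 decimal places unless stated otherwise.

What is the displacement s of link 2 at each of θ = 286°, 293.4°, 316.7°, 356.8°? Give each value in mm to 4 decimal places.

seg 1 [0°–84.8°] cycloidal, h=26: full span → s += 26 → s = 26.0000
seg 2 [84.8°–137.6°] simple-harmonic, h=15: full span → s += 15 → s = 41.0000
seg 3 [137.6°–218°] dwell: s stays 41.0000
seg 4 [218°–360°] uniform, h=-41: θ=286° here. β=68, B=142. -41·68/142 = -19.6338 → s = 21.3662
seg 4 [218°–360°] uniform, h=-41: θ=293.4° here. β=75.4, B=142. -41·75.4/142 = -21.7704 → s = 19.2296
seg 4 [218°–360°] uniform, h=-41: θ=316.7° here. β=98.7, B=142. -41·98.7/142 = -28.4979 → s = 12.5021
seg 4 [218°–360°] uniform, h=-41: θ=356.8° here. β=138.8, B=142. -41·138.8/142 = -40.0761 → s = 0.9239

θ=286°: 21.3662
θ=293.4°: 19.2296
θ=316.7°: 12.5021
θ=356.8°: 0.9239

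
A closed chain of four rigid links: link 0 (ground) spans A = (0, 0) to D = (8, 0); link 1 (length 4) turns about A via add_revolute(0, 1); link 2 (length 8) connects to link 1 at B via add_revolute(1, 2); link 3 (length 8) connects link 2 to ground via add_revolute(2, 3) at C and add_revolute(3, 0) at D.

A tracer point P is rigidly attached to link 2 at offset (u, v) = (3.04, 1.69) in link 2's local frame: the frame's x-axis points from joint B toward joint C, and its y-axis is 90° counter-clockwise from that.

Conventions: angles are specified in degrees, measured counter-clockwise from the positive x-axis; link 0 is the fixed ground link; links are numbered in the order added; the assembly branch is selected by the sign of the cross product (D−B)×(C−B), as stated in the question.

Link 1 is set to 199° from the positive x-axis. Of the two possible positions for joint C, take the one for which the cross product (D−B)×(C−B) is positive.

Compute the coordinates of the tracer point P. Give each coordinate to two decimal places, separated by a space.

A=(0,0), D=(8.00,0)
B = A + 4.00·(cos199°, sin199°) = (-3.7821, -1.3023)
|BD| = 11.8538
circle(B,8.00) ∩ circle(D,8.00): a=5.9269, h=5.3732
  candidates: C₊=(1.5187,4.6896) cross=63.693; C₋=(2.6993,-5.9919) cross=-63.693
  branch + wants cross > 0 → take C=(1.5187,4.6896) (cross=63.693)
ex = (C−B)/|BC| = (0.6626,0.7490); ey = (-0.7490,0.6626)
P = B + 3.04·ex + 1.69·ey = (-3.0336,2.0944)

-3.03 2.09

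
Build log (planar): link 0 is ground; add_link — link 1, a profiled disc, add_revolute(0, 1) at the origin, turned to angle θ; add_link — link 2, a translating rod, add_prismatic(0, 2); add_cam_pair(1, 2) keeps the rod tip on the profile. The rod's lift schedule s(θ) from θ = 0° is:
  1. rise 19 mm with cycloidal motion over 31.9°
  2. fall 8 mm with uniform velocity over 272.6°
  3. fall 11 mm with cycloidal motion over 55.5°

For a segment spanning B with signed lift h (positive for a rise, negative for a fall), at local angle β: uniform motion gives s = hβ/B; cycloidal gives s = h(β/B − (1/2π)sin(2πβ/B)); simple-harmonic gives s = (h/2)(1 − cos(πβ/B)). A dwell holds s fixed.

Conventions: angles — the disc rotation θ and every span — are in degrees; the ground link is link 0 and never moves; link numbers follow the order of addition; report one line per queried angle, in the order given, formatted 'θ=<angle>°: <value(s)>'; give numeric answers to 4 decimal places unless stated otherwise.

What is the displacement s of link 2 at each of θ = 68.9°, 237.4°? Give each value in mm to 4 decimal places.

seg 1 [0°–31.9°] cycloidal, h=19: full span → s += 19 → s = 19.0000
seg 2 [31.9°–304.5°] uniform, h=-8: θ=68.9° here. β=37, B=272.6. -8·37/272.6 = -1.0858 → s = 17.9142
seg 2 [31.9°–304.5°] uniform, h=-8: θ=237.4° here. β=205.5, B=272.6. -8·205.5/272.6 = -6.0308 → s = 12.9692

θ=68.9°: 17.9142
θ=237.4°: 12.9692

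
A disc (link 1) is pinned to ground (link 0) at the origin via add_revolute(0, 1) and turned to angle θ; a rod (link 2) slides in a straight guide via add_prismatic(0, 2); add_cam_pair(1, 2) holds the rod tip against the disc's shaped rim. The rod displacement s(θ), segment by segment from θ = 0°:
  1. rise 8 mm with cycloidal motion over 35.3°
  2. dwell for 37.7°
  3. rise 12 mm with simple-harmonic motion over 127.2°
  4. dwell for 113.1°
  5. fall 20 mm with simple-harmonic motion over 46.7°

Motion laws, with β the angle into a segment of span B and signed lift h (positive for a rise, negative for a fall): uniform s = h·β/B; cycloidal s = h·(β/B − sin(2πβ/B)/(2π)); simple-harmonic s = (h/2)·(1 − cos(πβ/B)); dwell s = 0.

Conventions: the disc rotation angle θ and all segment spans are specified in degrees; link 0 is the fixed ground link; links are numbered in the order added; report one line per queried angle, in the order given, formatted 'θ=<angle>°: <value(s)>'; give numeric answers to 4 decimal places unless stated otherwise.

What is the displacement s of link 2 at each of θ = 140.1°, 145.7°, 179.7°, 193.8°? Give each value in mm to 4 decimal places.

segment 1 (0° to 35.3°, cycloidal, h = 8) is passed completely: s = 0.0000 + (8) = 8.0000
segment 2 (35.3° to 73°, dwell): s unchanged at 8.0000
θ = 140.1° falls in segment 3 (73° to 200.2°, simple-harmonic, h = 12): β = 140.1 − 73 = 67.1°, B = 127.2°; Δs = 12/2·(1 − cos(π·0.5275)) = 6.5180; s = 8.0000 + 6.5180 = 14.5180
θ = 145.7° falls in segment 3 (73° to 200.2°, simple-harmonic, h = 12): β = 145.7 − 73 = 72.7°, B = 127.2°; Δs = 12/2·(1 − cos(π·0.5715)) = 7.3372; s = 8.0000 + 7.3372 = 15.3372
θ = 179.7° falls in segment 3 (73° to 200.2°, simple-harmonic, h = 12): β = 179.7 − 73 = 106.7°, B = 127.2°; Δs = 12/2·(1 − cos(π·0.8388)) = 11.2472; s = 8.0000 + 11.2472 = 19.2472
θ = 193.8° falls in segment 3 (73° to 200.2°, simple-harmonic, h = 12): β = 193.8 − 73 = 120.8°, B = 127.2°; Δs = 12/2·(1 − cos(π·0.9497)) = 11.9252; s = 8.0000 + 11.9252 = 19.9252

θ=140.1°: 14.5180
θ=145.7°: 15.3372
θ=179.7°: 19.2472
θ=193.8°: 19.9252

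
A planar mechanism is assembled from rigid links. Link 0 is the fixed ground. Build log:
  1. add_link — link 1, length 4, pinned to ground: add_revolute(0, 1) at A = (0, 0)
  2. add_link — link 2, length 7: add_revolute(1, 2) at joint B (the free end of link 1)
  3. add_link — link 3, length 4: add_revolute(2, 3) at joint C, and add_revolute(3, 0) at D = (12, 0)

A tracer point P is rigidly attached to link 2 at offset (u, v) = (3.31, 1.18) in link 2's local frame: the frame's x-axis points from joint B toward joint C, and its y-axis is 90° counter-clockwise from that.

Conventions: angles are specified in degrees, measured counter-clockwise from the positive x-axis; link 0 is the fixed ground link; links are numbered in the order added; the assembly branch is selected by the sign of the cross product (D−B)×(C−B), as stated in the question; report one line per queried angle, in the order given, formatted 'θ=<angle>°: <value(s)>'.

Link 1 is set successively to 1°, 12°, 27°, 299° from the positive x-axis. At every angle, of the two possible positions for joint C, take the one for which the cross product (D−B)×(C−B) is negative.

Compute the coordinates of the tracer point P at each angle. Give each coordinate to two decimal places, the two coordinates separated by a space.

A=(0,0), D=(12.00,0)
θ=1°: B = A + 4.00·(cos1°, sin1°) = (3.9994, 0.0698)
θ=1°: |BD| = 8.0009
θ=1°: circle(B,7.00) ∩ circle(D,4.00): a=6.0627, h=3.4991
θ=1°:   candidates: C₊=(10.0924,3.5158) cross=27.996; C₋=(10.0314,-3.4820) cross=-27.996
θ=1°:   branch - wants cross < 0 → take C=(10.0314,-3.4820) (cross=-27.996)
θ=1°: ex = (C−B)/|BC| = (0.8617,-0.5074); ey = (0.5074,0.8617)
θ=1°: P = B + 3.31·ex + 1.18·ey = (7.4504,-0.5929)
θ=12°: B = A + 4.00·(cos12°, sin12°) = (3.9126, 0.8316)
θ=12°: |BD| = 8.1301
θ=12°: circle(B,7.00) ∩ circle(D,4.00): a=6.0945, h=3.4433
θ=12°:   candidates: C₊=(10.3274,3.6335) cross=27.995; C₋=(9.6229,-3.2171) cross=-27.995
θ=12°:   branch - wants cross < 0 → take C=(9.6229,-3.2171) (cross=-27.995)
θ=12°: ex = (C−B)/|BC| = (0.8158,-0.5784); ey = (0.5784,0.8158)
θ=12°: P = B + 3.31·ex + 1.18·ey = (7.2953,-0.1202)
θ=27°: B = A + 4.00·(cos27°, sin27°) = (3.5640, 1.8160)
θ=27°: |BD| = 8.6292
θ=27°: circle(B,7.00) ∩ circle(D,4.00): a=6.2267, h=3.1981
θ=27°:   candidates: C₊=(10.3243,3.6321) cross=27.597; C₋=(8.9783,-2.6209) cross=-27.597
θ=27°:   branch - wants cross < 0 → take C=(8.9783,-2.6209) (cross=-27.597)
θ=27°: ex = (C−B)/|BC| = (0.7735,-0.6338); ey = (0.6338,0.7735)
θ=27°: P = B + 3.31·ex + 1.18·ey = (6.8721,0.6306)
θ=299°: B = A + 4.00·(cos299°, sin299°) = (1.9392, -3.4985)
θ=299°: |BD| = 10.6517
θ=299°: circle(B,7.00) ∩ circle(D,4.00): a=6.8749, h=1.3175
θ=299°:   candidates: C₊=(8.0000,0.0040) cross=14.034; C₋=(8.8655,-2.4849) cross=-14.034
θ=299°:   branch - wants cross < 0 → take C=(8.8655,-2.4849) (cross=-14.034)
θ=299°: ex = (C−B)/|BC| = (0.9895,0.1448); ey = (-0.1448,0.9895)
θ=299°: P = B + 3.31·ex + 1.18·ey = (5.0435,-1.8516)

θ=1°: 7.45 -0.59
θ=12°: 7.30 -0.12
θ=27°: 6.87 0.63
θ=299°: 5.04 -1.85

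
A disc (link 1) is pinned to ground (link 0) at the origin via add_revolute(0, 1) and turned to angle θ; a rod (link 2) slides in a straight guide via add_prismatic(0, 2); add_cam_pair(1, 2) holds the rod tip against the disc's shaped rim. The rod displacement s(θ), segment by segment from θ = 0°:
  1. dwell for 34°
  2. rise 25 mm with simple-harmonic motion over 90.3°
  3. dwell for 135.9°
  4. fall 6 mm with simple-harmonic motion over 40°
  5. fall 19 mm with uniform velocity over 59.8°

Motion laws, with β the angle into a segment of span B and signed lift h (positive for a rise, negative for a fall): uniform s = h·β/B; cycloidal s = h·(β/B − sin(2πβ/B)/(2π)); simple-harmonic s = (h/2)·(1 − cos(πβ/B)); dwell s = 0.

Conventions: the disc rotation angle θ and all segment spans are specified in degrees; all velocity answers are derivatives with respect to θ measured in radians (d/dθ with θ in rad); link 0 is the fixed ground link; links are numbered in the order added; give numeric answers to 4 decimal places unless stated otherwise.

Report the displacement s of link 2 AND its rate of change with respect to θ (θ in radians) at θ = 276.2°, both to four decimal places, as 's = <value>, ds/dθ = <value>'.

segment 1 (0° to 34°, dwell): s unchanged at 0.0000
segment 2 (34° to 124.3°, simple-harmonic, h = 25) is passed completely: s = 0.0000 + (25) = 25.0000
segment 3 (124.3° to 260.2°, dwell): s unchanged at 25.0000
θ = 276.2° falls in segment 4 (260.2° to 300.2°, simple-harmonic, h = -6): β = 276.2 − 260.2 = 16°, B = 40°; Δs = -6/2·(1 − cos(π·0.4000)) = -2.0729; s = 25.0000 − 2.0729 = 22.9271
velocity in seg [260.2°–300.2°] (simple-harmonic), θ in radians: β = 16° = 0.2793 rad, B = 40° = 0.6981 rad; ds/dθ = (πh/(2B)) sin(πβ/B) = (π·(-6)/(2·0.6981)) sin(π·0.4000) = -12.839263 mm/rad

s = 22.9271, ds/dθ = -12.8393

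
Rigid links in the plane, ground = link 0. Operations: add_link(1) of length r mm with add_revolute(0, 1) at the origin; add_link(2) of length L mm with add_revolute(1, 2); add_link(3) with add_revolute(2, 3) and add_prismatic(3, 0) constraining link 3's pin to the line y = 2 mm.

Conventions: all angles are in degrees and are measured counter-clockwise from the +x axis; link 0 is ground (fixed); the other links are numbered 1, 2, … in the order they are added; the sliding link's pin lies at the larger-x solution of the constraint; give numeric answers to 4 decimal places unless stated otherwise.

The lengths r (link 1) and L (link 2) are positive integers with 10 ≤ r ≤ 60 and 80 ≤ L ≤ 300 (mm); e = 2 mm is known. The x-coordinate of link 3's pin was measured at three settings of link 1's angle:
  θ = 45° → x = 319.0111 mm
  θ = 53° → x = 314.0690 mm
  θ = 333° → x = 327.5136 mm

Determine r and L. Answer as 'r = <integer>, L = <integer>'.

constraint per measurement: (x − r cos θ)² + (r sin θ − e)² = L²
subtracting the θ₁ and θ₂ equations cancels the r² and L² terms:
r = (x₁² − x₂²) / (2[(x₁cos θ₁ + e sin θ₁) − (x₂cos θ₂ + e sin θ₂)]) = 43.0004 → r = 43
L² = (x₁ − r cos θ₁)² + (r sin θ₁ − e)² = 84100.0171 → L = 290.0000 → L = 290
check at θ₃=333°: x = 327.5136 (printed 327.5136) ✓

r = 43, L = 290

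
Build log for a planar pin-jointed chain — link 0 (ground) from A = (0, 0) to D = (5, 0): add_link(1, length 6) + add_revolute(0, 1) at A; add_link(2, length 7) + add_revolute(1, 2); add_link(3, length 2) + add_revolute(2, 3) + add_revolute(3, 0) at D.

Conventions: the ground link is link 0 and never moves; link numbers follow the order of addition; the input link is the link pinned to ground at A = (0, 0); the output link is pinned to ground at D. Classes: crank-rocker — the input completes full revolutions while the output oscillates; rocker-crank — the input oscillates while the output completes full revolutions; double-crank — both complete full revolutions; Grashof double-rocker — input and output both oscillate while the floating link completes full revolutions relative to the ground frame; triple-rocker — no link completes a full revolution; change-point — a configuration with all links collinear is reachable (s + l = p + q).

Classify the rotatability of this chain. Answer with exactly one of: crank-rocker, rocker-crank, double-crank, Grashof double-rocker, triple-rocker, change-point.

lengths: ground=5, input=6, coupler=7, output=2
sorted: s=2 (shortest), l=7 (longest), p+q=11
s + l = 9 vs p + q = 11
s + l < p + q (Grashof) with shortest = output link → rocker-crank

rocker-crank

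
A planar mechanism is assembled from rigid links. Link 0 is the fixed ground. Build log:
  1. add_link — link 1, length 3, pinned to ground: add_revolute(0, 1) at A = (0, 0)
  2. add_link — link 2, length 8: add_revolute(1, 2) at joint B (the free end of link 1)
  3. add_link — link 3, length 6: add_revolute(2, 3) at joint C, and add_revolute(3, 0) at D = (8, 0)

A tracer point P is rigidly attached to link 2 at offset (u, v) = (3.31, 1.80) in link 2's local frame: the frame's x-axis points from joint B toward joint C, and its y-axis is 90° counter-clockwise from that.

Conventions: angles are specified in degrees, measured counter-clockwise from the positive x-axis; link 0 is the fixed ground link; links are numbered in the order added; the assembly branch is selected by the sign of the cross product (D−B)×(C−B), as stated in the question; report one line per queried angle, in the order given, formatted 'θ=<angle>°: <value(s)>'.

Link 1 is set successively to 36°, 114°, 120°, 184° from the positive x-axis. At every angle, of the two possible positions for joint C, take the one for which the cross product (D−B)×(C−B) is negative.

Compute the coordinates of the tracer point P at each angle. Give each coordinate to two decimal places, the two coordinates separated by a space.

A=(0,0), D=(8.00,0)
θ=36°: B = A + 3.00·(cos36°, sin36°) = (2.4271, 1.7634)
θ=36°: |BD| = 5.8453
θ=36°: circle(B,8.00) ∩ circle(D,6.00): a=5.3177, h=5.9768
θ=36°:   candidates: C₊=(9.3001,5.8575) cross=34.936; C₋=(5.6940,-5.5392) cross=-34.936
θ=36°:   branch - wants cross < 0 → take C=(5.6940,-5.5392) (cross=-34.936)
θ=36°: ex = (C−B)/|BC| = (0.4084,-0.9128); ey = (0.9128,0.4084)
θ=36°: P = B + 3.31·ex + 1.80·ey = (5.4218,-0.5230)
θ=114°: B = A + 3.00·(cos114°, sin114°) = (-1.2202, 2.7406)
θ=114°: |BD| = 9.6189
θ=114°: circle(B,8.00) ∩ circle(D,6.00): a=6.2649, h=4.9750
θ=114°:   candidates: C₊=(6.2025,5.7244) cross=47.854; C₋=(3.3675,-3.8132) cross=-47.854
θ=114°:   branch - wants cross < 0 → take C=(3.3675,-3.8132) (cross=-47.854)
θ=114°: ex = (C−B)/|BC| = (0.5735,-0.8192); ey = (0.8192,0.5735)
θ=114°: P = B + 3.31·ex + 1.80·ey = (2.1526,1.0612)
θ=120°: B = A + 3.00·(cos120°, sin120°) = (-1.5000, 2.5981)
θ=120°: |BD| = 9.8489
θ=120°: circle(B,8.00) ∩ circle(D,6.00): a=6.3459, h=4.8713
θ=120°:   candidates: C₊=(5.9062,5.6228) cross=47.977; C₋=(3.3361,-3.7747) cross=-47.977
θ=120°:   branch - wants cross < 0 → take C=(3.3361,-3.7747) (cross=-47.977)
θ=120°: ex = (C−B)/|BC| = (0.6045,-0.7966); ey = (0.7966,0.6045)
θ=120°: P = B + 3.31·ex + 1.80·ey = (1.9348,1.0495)
θ=184°: B = A + 3.00·(cos184°, sin184°) = (-2.9927, -0.2093)
θ=184°: |BD| = 10.9947
θ=184°: circle(B,8.00) ∩ circle(D,6.00): a=6.7707, h=4.2612
θ=184°:   candidates: C₊=(3.6957,4.1800) cross=46.851; C₋=(3.8579,-4.3408) cross=-46.851
θ=184°:   branch - wants cross < 0 → take C=(3.8579,-4.3408) (cross=-46.851)
θ=184°: ex = (C−B)/|BC| = (0.8563,-0.5164); ey = (0.5164,0.8563)
θ=184°: P = B + 3.31·ex + 1.80·ey = (0.7713,-0.3773)

θ=36°: 5.42 -0.52
θ=114°: 2.15 1.06
θ=120°: 1.93 1.05
θ=184°: 0.77 -0.38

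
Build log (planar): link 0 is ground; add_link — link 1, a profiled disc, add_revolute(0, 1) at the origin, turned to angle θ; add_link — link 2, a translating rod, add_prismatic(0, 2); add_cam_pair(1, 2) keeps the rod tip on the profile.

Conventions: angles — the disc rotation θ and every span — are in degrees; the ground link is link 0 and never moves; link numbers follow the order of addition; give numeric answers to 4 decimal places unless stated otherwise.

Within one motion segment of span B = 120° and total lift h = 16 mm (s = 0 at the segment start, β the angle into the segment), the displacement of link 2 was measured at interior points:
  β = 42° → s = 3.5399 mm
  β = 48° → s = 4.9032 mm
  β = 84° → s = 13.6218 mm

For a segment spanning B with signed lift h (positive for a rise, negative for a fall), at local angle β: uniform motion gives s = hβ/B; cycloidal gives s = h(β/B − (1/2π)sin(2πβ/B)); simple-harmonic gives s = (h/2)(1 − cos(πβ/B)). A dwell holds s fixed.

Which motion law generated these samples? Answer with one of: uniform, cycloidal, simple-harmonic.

candidates at β/B = r: uniform s = h·r (linear in β); cycloidal s = h·(r − sin(2πr)/(2π)); simple-harmonic s = (h/2)(1 − cos(πr))
β=42°: printed 3.5399 | uniform 5.6000, cycloidal 3.5399, simple-harmonic 4.3681
β=48°: printed 4.9032 | uniform 6.4000, cycloidal 4.9032, simple-harmonic 5.5279
β=84°: printed 13.6218 | uniform 11.2000, cycloidal 13.6218, simple-harmonic 12.7023
only one law matches every sample → cycloidal

cycloidal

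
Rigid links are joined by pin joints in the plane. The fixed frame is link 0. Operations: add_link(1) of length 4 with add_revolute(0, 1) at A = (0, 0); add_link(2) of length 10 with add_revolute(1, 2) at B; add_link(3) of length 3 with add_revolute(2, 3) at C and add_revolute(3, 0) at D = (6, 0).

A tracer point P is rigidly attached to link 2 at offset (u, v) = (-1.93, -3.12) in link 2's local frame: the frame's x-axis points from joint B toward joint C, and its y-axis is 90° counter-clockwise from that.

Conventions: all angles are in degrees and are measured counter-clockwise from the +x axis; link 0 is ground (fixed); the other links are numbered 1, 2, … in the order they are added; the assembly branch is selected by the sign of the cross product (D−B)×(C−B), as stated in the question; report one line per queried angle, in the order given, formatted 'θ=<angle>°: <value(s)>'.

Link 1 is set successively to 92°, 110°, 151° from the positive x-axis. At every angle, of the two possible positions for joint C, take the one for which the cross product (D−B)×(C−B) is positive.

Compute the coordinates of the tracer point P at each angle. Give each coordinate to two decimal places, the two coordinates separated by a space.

A=(0,0), D=(6.00,0)
θ=92°: B = A + 4.00·(cos92°, sin92°) = (-0.1396, 3.9976)
θ=92°: |BD| = 7.3263
θ=92°: circle(B,10.00) ∩ circle(D,3.00): a=9.8736, h=1.5847
θ=92°:   candidates: C₊=(8.9994,-0.0619) cross=11.610; C₋=(7.2700,-2.7179) cross=-11.610
θ=92°:   branch + wants cross > 0 → take C=(8.9994,-0.0619) (cross=11.610)
θ=92°: ex = (C−B)/|BC| = (0.9139,-0.4059); ey = (0.4059,0.9139)
θ=92°: P = B + -1.93·ex + -3.12·ey = (-3.1700,1.9297)
θ=110°: B = A + 4.00·(cos110°, sin110°) = (-1.3681, 3.7588)
θ=110°: |BD| = 8.2715
θ=110°: circle(B,10.00) ∩ circle(D,3.00): a=9.6366, h=2.6714
θ=110°:   candidates: C₊=(8.4300,1.7593) cross=22.096; C₋=(6.0021,-3.0000) cross=-22.096
θ=110°:   branch + wants cross > 0 → take C=(8.4300,1.7593) (cross=22.096)
θ=110°: ex = (C−B)/|BC| = (0.9798,-0.1999); ey = (0.1999,0.9798)
θ=110°: P = B + -1.93·ex + -3.12·ey = (-3.8829,1.0877)
θ=151°: B = A + 4.00·(cos151°, sin151°) = (-3.4985, 1.9392)
θ=151°: |BD| = 9.6944
θ=151°: circle(B,10.00) ∩ circle(D,3.00): a=9.5406, h=2.9961
θ=151°:   candidates: C₊=(6.4486,2.9663) cross=29.045; C₋=(5.2500,-2.9047) cross=-29.045
θ=151°:   branch + wants cross > 0 → take C=(6.4486,2.9663) (cross=29.045)
θ=151°: ex = (C−B)/|BC| = (0.9947,0.1027); ey = (-0.1027,0.9947)
θ=151°: P = B + -1.93·ex + -3.12·ey = (-5.0978,-1.3625)

θ=92°: -3.17 1.93
θ=110°: -3.88 1.09
θ=151°: -5.10 -1.36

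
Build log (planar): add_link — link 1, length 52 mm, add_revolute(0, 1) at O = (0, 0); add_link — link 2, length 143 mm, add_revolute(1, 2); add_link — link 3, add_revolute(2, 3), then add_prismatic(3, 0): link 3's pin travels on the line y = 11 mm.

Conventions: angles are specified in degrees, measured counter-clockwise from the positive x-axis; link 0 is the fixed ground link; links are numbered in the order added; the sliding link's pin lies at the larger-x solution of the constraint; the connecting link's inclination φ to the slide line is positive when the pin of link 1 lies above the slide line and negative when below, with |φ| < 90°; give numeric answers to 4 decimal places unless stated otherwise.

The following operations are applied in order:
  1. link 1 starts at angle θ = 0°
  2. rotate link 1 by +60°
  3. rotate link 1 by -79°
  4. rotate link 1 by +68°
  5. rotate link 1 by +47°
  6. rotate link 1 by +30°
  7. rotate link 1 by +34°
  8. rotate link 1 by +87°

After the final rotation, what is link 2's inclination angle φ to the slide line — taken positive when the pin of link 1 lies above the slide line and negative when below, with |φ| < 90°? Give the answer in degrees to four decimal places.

geometry: r = 52 mm, L = 143 mm, e = 11 mm; θ starts at 0°
rotate link 1 by +60°: θ ← 0° +60° = 60°
rotate link 1 by -79°: θ ← 60° -79° = -19°
rotate link 1 by +68°: θ ← -19° +68° = 49°
rotate link 1 by +47°: θ ← 49° +47° = 96°
rotate link 1 by +30°: θ ← 96° +30° = 126°
rotate link 1 by +34°: θ ← 126° +34° = 160°
rotate link 1 by +87°: θ ← 160° +87° = 247°
h = r sin θ − e = -47.866252 − 11 = -58.866252
sin φ = h / L = -58.866252 / 143 = -0.41165211
φ = arcsin(-0.41165211) = -24.308660°

-24.3087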